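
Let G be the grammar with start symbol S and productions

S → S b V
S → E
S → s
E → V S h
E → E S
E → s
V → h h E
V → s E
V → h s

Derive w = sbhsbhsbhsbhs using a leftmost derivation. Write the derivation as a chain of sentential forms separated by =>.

S => SbV   [S → S b V]
SbV => SbVbV   [S → S b V]
SbVbV => SbVbVbV   [S → S b V]
SbVbVbV => SbVbVbVbV   [S → S b V]
SbVbVbVbV => sbVbVbVbV   [S → s]
sbVbVbVbV => sbhsbVbVbV   [V → h s]
sbhsbVbVbV => sbhsbhsbVbV   [V → h s]
sbhsbhsbVbV => sbhsbhsbhsbV   [V → h s]
sbhsbhsbhsbV => sbhsbhsbhsbhs   [V → h s]

S=>SbV=>SbVbV=>SbVbVbV=>SbVbVbVbV=>sbVbVbVbV=>sbhsbVbVbV=>sbhsbhsbVbV=>sbhsbhsbhsbV=>sbhsbhsbhsbhs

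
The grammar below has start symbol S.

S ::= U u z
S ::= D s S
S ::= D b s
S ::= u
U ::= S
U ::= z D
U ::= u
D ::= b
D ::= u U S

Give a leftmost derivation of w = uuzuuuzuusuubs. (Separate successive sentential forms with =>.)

S=>Dbs=>uUSbs=>uSSbs=>uDsSSbs=>uuUSsSSbs=>uuzDSsSSbs=>uuzuUSSsSSbs=>uuzuSSSsSSbs=>uuzuUuzSSsSSbs=>uuzuuuzSSsSSbs=>uuzuuuzuSsSSbs=>uuzuuuzuusSSbs=>uuzuuuzuusuSbs=>uuzuuuzuusuubs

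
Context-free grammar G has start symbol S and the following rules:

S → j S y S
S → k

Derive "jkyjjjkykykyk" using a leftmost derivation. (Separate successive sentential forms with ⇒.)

S ⇒ jSyS ⇒ jkyS ⇒ jkyjSyS ⇒ jkyjjSySyS ⇒ jkyjjjSySySyS ⇒ jkyjjjkySySyS ⇒ jkyjjjkykySyS ⇒ jkyjjjkykykyS ⇒ jkyjjjkykykyk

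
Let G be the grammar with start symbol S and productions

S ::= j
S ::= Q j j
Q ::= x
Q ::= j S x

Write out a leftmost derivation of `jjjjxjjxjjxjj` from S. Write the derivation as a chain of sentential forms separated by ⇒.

S⇒Qjj⇒jSxjj⇒jQjjxjj⇒jjSxjjxjj⇒jjQjjxjjxjj⇒jjjSxjjxjjxjj⇒jjjjxjjxjjxjj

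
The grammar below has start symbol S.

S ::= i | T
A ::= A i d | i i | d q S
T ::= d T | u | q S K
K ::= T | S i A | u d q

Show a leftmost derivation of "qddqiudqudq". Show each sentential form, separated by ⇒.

S ⇒ T ⇒ qSK ⇒ qTK ⇒ qdTK ⇒ qddTK ⇒ qddqSKK ⇒ qddqiKK ⇒ qddqiudqK ⇒ qddqiudqudq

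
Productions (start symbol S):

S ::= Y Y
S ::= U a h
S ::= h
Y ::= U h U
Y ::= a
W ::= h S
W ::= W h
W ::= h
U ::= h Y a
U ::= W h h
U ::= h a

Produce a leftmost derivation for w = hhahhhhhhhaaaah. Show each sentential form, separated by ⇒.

S⇒Uah⇒hYaah⇒hUhUaah⇒hhahUaah⇒hhahhYaaah⇒hhahhUhUaaah⇒hhahhWhhhUaaah⇒hhahhhhhhUaaah⇒hhahhhhhhhaaaah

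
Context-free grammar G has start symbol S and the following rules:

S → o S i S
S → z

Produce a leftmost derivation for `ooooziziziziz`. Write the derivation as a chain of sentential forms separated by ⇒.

S ⇒ oSiS   [S → o S i S]
oSiS ⇒ ooSiSiS   [S → o S i S]
ooSiSiS ⇒ oooSiSiSiS   [S → o S i S]
oooSiSiSiS ⇒ ooooSiSiSiSiS   [S → o S i S]
ooooSiSiSiSiS ⇒ ooooziSiSiSiS   [S → z]
ooooziSiSiSiS ⇒ ooooziziSiSiS   [S → z]
ooooziziSiSiS ⇒ ooooziziziSiS   [S → z]
ooooziziziSiS ⇒ ooooziziziziS   [S → z]
ooooziziziziS ⇒ ooooziziziziz   [S → z]

S⇒oSiS⇒ooSiSiS⇒oooSiSiSiS⇒ooooSiSiSiSiS⇒ooooziSiSiSiS⇒ooooziziSiSiS⇒ooooziziziSiS⇒ooooziziziziS⇒ooooziziziziz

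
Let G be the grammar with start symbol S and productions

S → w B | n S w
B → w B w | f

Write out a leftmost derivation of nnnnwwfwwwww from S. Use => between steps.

S => nSw   [S → n S w]
nSw => nnSww   [S → n S w]
nnSww => nnnSwww   [S → n S w]
nnnSwww => nnnnSwwww   [S → n S w]
nnnnSwwww => nnnnwBwwww   [S → w B]
nnnnwBwwww => nnnnwwBwwwww   [B → w B w]
nnnnwwBwwwww => nnnnwwfwwwww   [B → f]

S => nSw => nnSww => nnnSwww => nnnnSwwww => nnnnwBwwww => nnnnwwBwwwww => nnnnwwfwwwww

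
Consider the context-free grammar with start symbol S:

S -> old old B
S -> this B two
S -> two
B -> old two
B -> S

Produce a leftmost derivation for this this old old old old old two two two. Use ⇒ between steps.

S ⇒ this B two ⇒ this S two ⇒ this this B two two ⇒ this this S two two ⇒ this this old old B two two ⇒ this this old old S two two ⇒ this this old old old old B two two ⇒ this this old old old old old two two two

S ⇒ this B two   [S -> this B two]
this B two ⇒ this S two   [B -> S]
this S two ⇒ this this B two two   [S -> this B two]
this this B two two ⇒ this this S two two   [B -> S]
this this S two two ⇒ this this old old B two two   [S -> old old B]
this this old old B two two ⇒ this this old old S two two   [B -> S]
this this old old S two two ⇒ this this old old old old B two two   [S -> old old B]
this this old old old old B two two ⇒ this this old old old old old two two two   [B -> old two]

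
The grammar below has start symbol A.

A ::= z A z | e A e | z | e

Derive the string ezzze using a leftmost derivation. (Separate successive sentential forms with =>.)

A => eAe => ezAze => ezzze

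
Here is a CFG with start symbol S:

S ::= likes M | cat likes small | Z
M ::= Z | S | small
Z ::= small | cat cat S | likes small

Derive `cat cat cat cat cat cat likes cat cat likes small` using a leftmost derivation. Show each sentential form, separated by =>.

S => Z   [S ::= Z]
Z => cat cat S   [Z ::= cat cat S]
cat cat S => cat cat Z   [S ::= Z]
cat cat Z => cat cat cat cat S   [Z ::= cat cat S]
cat cat cat cat S => cat cat cat cat Z   [S ::= Z]
cat cat cat cat Z => cat cat cat cat cat cat S   [Z ::= cat cat S]
cat cat cat cat cat cat S => cat cat cat cat cat cat likes M   [S ::= likes M]
cat cat cat cat cat cat likes M => cat cat cat cat cat cat likes Z   [M ::= Z]
cat cat cat cat cat cat likes Z => cat cat cat cat cat cat likes cat cat S   [Z ::= cat cat S]
cat cat cat cat cat cat likes cat cat S => cat cat cat cat cat cat likes cat cat Z   [S ::= Z]
cat cat cat cat cat cat likes cat cat Z => cat cat cat cat cat cat likes cat cat likes small   [Z ::= likes small]

S => Z => cat cat S => cat cat Z => cat cat cat cat S => cat cat cat cat Z => cat cat cat cat cat cat S => cat cat cat cat cat cat likes M => cat cat cat cat cat cat likes Z => cat cat cat cat cat cat likes cat cat S => cat cat cat cat cat cat likes cat cat Z => cat cat cat cat cat cat likes cat cat likes small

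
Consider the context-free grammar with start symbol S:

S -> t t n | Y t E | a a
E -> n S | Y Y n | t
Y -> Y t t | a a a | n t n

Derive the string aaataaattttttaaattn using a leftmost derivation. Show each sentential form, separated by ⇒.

S ⇒ YtE ⇒ aaatE ⇒ aaatYYn ⇒ aaatYttYn ⇒ aaatYttttYn ⇒ aaatYttttttYn ⇒ aaataaattttttYn ⇒ aaataaattttttYttn ⇒ aaataaattttttaaattn

S ⇒ YtE   [S -> Y t E]
YtE ⇒ aaatE   [Y -> a a a]
aaatE ⇒ aaatYYn   [E -> Y Y n]
aaatYYn ⇒ aaatYttYn   [Y -> Y t t]
aaatYttYn ⇒ aaatYttttYn   [Y -> Y t t]
aaatYttttYn ⇒ aaatYttttttYn   [Y -> Y t t]
aaatYttttttYn ⇒ aaataaattttttYn   [Y -> a a a]
aaataaattttttYn ⇒ aaataaattttttYttn   [Y -> Y t t]
aaataaattttttYttn ⇒ aaataaattttttaaattn   [Y -> a a a]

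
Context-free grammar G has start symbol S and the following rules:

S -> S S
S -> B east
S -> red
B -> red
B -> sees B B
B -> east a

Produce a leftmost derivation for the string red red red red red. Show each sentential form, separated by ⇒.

S ⇒ S S ⇒ S S S ⇒ S S S S ⇒ S S S S S ⇒ red S S S S ⇒ red red S S S ⇒ red red red S S ⇒ red red red red S ⇒ red red red red red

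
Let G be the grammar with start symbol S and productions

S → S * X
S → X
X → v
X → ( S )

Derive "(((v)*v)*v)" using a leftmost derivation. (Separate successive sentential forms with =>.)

S => X => (S) => (S*X) => (X*X) => ((S)*X) => ((S*X)*X) => ((X*X)*X) => (((S)*X)*X) => (((X)*X)*X) => (((v)*X)*X) => (((v)*v)*X) => (((v)*v)*v)

S => X   [S → X]
X => (S)   [X → ( S )]
(S) => (S*X)   [S → S * X]
(S*X) => (X*X)   [S → X]
(X*X) => ((S)*X)   [X → ( S )]
((S)*X) => ((S*X)*X)   [S → S * X]
((S*X)*X) => ((X*X)*X)   [S → X]
((X*X)*X) => (((S)*X)*X)   [X → ( S )]
(((S)*X)*X) => (((X)*X)*X)   [S → X]
(((X)*X)*X) => (((v)*X)*X)   [X → v]
(((v)*X)*X) => (((v)*v)*X)   [X → v]
(((v)*v)*X) => (((v)*v)*v)   [X → v]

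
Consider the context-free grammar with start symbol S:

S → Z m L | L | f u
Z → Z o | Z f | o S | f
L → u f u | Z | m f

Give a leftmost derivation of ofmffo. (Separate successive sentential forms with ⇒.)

S ⇒ L ⇒ Z ⇒ oS ⇒ oZmL ⇒ ofmL ⇒ ofmZ ⇒ ofmZo ⇒ ofmZfo ⇒ ofmffo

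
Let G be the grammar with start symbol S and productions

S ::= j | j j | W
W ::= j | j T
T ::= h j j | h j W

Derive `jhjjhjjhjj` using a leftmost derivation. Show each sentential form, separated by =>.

S=>W=>jT=>jhjW=>jhjjT=>jhjjhjW=>jhjjhjjT=>jhjjhjjhjj

S => W   [S ::= W]
W => jT   [W ::= j T]
jT => jhjW   [T ::= h j W]
jhjW => jhjjT   [W ::= j T]
jhjjT => jhjjhjW   [T ::= h j W]
jhjjhjW => jhjjhjjT   [W ::= j T]
jhjjhjjT => jhjjhjjhjj   [T ::= h j j]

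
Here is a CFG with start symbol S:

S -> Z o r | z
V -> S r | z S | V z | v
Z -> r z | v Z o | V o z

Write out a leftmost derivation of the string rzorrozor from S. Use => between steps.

S => Zor => Vozor => Srozor => Zorrozor => rzorrozor

S => Zor   [S -> Z o r]
Zor => Vozor   [Z -> V o z]
Vozor => Srozor   [V -> S r]
Srozor => Zorrozor   [S -> Z o r]
Zorrozor => rzorrozor   [Z -> r z]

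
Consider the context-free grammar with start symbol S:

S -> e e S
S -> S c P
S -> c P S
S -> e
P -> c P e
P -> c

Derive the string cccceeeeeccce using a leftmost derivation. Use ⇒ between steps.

S ⇒ cPS ⇒ ccPeS ⇒ cccPeeS ⇒ cccceeS ⇒ cccceeScP ⇒ cccceeeeScP ⇒ cccceeeeecP ⇒ cccceeeeeccPe ⇒ cccceeeeeccce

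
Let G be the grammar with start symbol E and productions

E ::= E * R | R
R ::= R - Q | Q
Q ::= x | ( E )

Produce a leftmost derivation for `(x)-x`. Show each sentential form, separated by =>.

E => R => R-Q => Q-Q => (E)-Q => (R)-Q => (Q)-Q => (x)-Q => (x)-x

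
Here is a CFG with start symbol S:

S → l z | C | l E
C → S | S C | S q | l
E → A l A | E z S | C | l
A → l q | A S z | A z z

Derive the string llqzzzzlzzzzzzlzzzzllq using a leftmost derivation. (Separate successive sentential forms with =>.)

S => lE => lAlA => lAzzlA => lASzzzlA => lAzzSzzzlA => lAzzzzSzzzlA => lASzzzzzSzzzlA => lAzzSzzzzzSzzzlA => lAzzzzSzzzzzSzzzlA => llqzzzzSzzzzzSzzzlA => llqzzzzlzzzzzzSzzzlA => llqzzzzlzzzzzzlzzzzlA => llqzzzzlzzzzzzlzzzzllq

S => lE   [S → l E]
lE => lAlA   [E → A l A]
lAlA => lAzzlA   [A → A z z]
lAzzlA => lASzzzlA   [A → A S z]
lASzzzlA => lAzzSzzzlA   [A → A z z]
lAzzSzzzlA => lAzzzzSzzzlA   [A → A z z]
lAzzzzSzzzlA => lASzzzzzSzzzlA   [A → A S z]
lASzzzzzSzzzlA => lAzzSzzzzzSzzzlA   [A → A z z]
lAzzSzzzzzSzzzlA => lAzzzzSzzzzzSzzzlA   [A → A z z]
lAzzzzSzzzzzSzzzlA => llqzzzzSzzzzzSzzzlA   [A → l q]
llqzzzzSzzzzzSzzzlA => llqzzzzlzzzzzzSzzzlA   [S → l z]
llqzzzzlzzzzzzSzzzlA => llqzzzzlzzzzzzlzzzzlA   [S → l z]
llqzzzzlzzzzzzlzzzzlA => llqzzzzlzzzzzzlzzzzllq   [A → l q]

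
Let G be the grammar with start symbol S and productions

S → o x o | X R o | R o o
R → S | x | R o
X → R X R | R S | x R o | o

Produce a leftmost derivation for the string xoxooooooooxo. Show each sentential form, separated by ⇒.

S ⇒ XRo   [S → X R o]
XRo ⇒ xRoRo   [X → x R o]
xRoRo ⇒ xRooRo   [R → R o]
xRooRo ⇒ xRoooRo   [R → R o]
xRoooRo ⇒ xRooooRo   [R → R o]
xRooooRo ⇒ xRoooooRo   [R → R o]
xRoooooRo ⇒ xRooooooRo   [R → R o]
xRooooooRo ⇒ xRoooooooRo   [R → R o]
xRoooooooRo ⇒ xSoooooooRo   [R → S]
xSoooooooRo ⇒ xoxooooooooRo   [S → o x o]
xoxooooooooRo ⇒ xoxooooooooxo   [R → x]

S⇒XRo⇒xRoRo⇒xRooRo⇒xRoooRo⇒xRooooRo⇒xRoooooRo⇒xRooooooRo⇒xRoooooooRo⇒xSoooooooRo⇒xoxooooooooRo⇒xoxooooooooxo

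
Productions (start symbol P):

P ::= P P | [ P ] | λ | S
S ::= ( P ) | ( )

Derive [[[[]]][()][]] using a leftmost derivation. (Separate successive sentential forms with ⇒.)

P ⇒ [P]   [P ::= [ P ]]
[P] ⇒ [PP]   [P ::= P P]
[PP] ⇒ [[P]P]   [P ::= [ P ]]
[[P]P] ⇒ [[[P]]P]   [P ::= [ P ]]
[[[P]]P] ⇒ [[[[P]]]P]   [P ::= [ P ]]
[[[[P]]]P] ⇒ [[[[]]]P]   [P ::= λ]
[[[[]]]P] ⇒ [[[[]]]PP]   [P ::= P P]
[[[[]]]PP] ⇒ [[[[]]][P]P]   [P ::= [ P ]]
[[[[]]][P]P] ⇒ [[[[]]][S]P]   [P ::= S]
[[[[]]][S]P] ⇒ [[[[]]][()]P]   [S ::= ( )]
[[[[]]][()]P] ⇒ [[[[]]][()][P]]   [P ::= [ P ]]
[[[[]]][()][P]] ⇒ [[[[]]][()][]]   [P ::= λ]

P⇒[P]⇒[PP]⇒[[P]P]⇒[[[P]]P]⇒[[[[P]]]P]⇒[[[[]]]P]⇒[[[[]]]PP]⇒[[[[]]][P]P]⇒[[[[]]][S]P]⇒[[[[]]][()]P]⇒[[[[]]][()][P]]⇒[[[[]]][()][]]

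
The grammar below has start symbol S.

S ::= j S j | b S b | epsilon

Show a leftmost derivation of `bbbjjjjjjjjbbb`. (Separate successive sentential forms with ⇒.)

S⇒bSb⇒bbSbb⇒bbbSbbb⇒bbbjSjbbb⇒bbbjjSjjbbb⇒bbbjjjSjjjbbb⇒bbbjjjjSjjjjbbb⇒bbbjjjjjjjjbbb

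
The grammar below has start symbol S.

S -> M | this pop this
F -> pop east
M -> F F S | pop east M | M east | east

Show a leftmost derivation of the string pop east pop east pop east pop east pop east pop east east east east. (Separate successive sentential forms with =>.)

S => M   [S -> M]
M => pop east M   [M -> pop east M]
pop east M => pop east F F S   [M -> F F S]
pop east F F S => pop east pop east F S   [F -> pop east]
pop east pop east F S => pop east pop east pop east S   [F -> pop east]
pop east pop east pop east S => pop east pop east pop east M   [S -> M]
pop east pop east pop east M => pop east pop east pop east M east   [M -> M east]
pop east pop east pop east M east => pop east pop east pop east M east east   [M -> M east]
pop east pop east pop east M east east => pop east pop east pop east F F S east east   [M -> F F S]
pop east pop east pop east F F S east east => pop east pop east pop east pop east F S east east   [F -> pop east]
pop east pop east pop east pop east F S east east => pop east pop east pop east pop east pop east S east east   [F -> pop east]
pop east pop east pop east pop east pop east S east east => pop east pop east pop east pop east pop east M east east   [S -> M]
pop east pop east pop east pop east pop east M east east => pop east pop east pop east pop east pop east pop east M east east   [M -> pop east M]
pop east pop east pop east pop east pop east pop east M east east => pop east pop east pop east pop east pop east pop east east east east   [M -> east]

S => M => pop east M => pop east F F S => pop east pop east F S => pop east pop east pop east S => pop east pop east pop east M => pop east pop east pop east M east => pop east pop east pop east M east east => pop east pop east pop east F F S east east => pop east pop east pop east pop east F S east east => pop east pop east pop east pop east pop east S east east => pop east pop east pop east pop east pop east M east east => pop east pop east pop east pop east pop east pop east M east east => pop east pop east pop east pop east pop east pop east east east east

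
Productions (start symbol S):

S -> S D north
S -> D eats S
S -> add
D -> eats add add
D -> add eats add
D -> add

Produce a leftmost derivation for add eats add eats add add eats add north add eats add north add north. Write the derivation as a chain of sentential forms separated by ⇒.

S ⇒ S D north ⇒ S D north D north ⇒ S D north D north D north ⇒ D eats S D north D north D north ⇒ add eats add eats S D north D north D north ⇒ add eats add eats add D north D north D north ⇒ add eats add eats add add eats add north D north D north ⇒ add eats add eats add add eats add north add eats add north D north ⇒ add eats add eats add add eats add north add eats add north add north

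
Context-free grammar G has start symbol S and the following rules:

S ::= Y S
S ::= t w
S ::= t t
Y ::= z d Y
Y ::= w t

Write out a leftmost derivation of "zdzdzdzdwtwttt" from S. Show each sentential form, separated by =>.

S=>YS=>zdYS=>zdzdYS=>zdzdzdYS=>zdzdzdzdYS=>zdzdzdzdwtS=>zdzdzdzdwtYS=>zdzdzdzdwtwtS=>zdzdzdzdwtwttt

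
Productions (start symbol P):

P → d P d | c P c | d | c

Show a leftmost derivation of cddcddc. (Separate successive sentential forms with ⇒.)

P ⇒ cPc ⇒ cdPdc ⇒ cddPddc ⇒ cddcddc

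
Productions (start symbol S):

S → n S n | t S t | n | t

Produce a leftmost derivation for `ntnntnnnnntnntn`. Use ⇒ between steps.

S ⇒ nSn ⇒ ntStn ⇒ ntnSntn ⇒ ntnnSnntn ⇒ ntnntStnntn ⇒ ntnntnSntnntn ⇒ ntnntnnSnntnntn ⇒ ntnntnnnnntnntn

S ⇒ nSn   [S → n S n]
nSn ⇒ ntStn   [S → t S t]
ntStn ⇒ ntnSntn   [S → n S n]
ntnSntn ⇒ ntnnSnntn   [S → n S n]
ntnnSnntn ⇒ ntnntStnntn   [S → t S t]
ntnntStnntn ⇒ ntnntnSntnntn   [S → n S n]
ntnntnSntnntn ⇒ ntnntnnSnntnntn   [S → n S n]
ntnntnnSnntnntn ⇒ ntnntnnnnntnntn   [S → n]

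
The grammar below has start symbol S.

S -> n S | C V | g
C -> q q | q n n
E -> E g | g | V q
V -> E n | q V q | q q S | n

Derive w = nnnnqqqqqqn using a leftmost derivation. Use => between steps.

S => nS => nnS => nnnS => nnnnS => nnnnCV => nnnnqqV => nnnnqqqqS => nnnnqqqqCV => nnnnqqqqqqV => nnnnqqqqqqn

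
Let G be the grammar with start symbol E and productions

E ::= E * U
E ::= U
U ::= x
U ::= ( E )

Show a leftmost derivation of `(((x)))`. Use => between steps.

E => U   [E ::= U]
U => (E)   [U ::= ( E )]
(E) => (U)   [E ::= U]
(U) => ((E))   [U ::= ( E )]
((E)) => ((U))   [E ::= U]
((U)) => (((E)))   [U ::= ( E )]
(((E))) => (((U)))   [E ::= U]
(((U))) => (((x)))   [U ::= x]

E => U => (E) => (U) => ((E)) => ((U)) => (((E))) => (((U))) => (((x)))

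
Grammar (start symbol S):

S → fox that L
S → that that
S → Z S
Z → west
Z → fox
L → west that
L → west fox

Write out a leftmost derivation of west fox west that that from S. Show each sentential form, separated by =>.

S => Z S   [S → Z S]
Z S => west S   [Z → west]
west S => west Z S   [S → Z S]
west Z S => west fox S   [Z → fox]
west fox S => west fox Z S   [S → Z S]
west fox Z S => west fox west S   [Z → west]
west fox west S => west fox west that that   [S → that that]

S => Z S => west S => west Z S => west fox S => west fox Z S => west fox west S => west fox west that that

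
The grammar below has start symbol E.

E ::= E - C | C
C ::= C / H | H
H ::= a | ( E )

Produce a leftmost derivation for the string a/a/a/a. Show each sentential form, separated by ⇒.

E ⇒ C ⇒ C/H ⇒ C/H/H ⇒ C/H/H/H ⇒ H/H/H/H ⇒ a/H/H/H ⇒ a/a/H/H ⇒ a/a/a/H ⇒ a/a/a/a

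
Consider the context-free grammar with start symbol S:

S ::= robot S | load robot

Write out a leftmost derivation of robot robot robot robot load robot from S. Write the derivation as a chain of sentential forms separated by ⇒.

S ⇒ robot S ⇒ robot robot S ⇒ robot robot robot S ⇒ robot robot robot robot S ⇒ robot robot robot robot load robot

S ⇒ robot S   [S ::= robot S]
robot S ⇒ robot robot S   [S ::= robot S]
robot robot S ⇒ robot robot robot S   [S ::= robot S]
robot robot robot S ⇒ robot robot robot robot S   [S ::= robot S]
robot robot robot robot S ⇒ robot robot robot robot load robot   [S ::= load robot]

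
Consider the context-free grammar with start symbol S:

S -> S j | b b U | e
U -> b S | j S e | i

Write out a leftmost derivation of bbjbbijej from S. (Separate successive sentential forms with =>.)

S => Sj   [S -> S j]
Sj => bbUj   [S -> b b U]
bbUj => bbjSej   [U -> j S e]
bbjSej => bbjSjej   [S -> S j]
bbjSjej => bbjbbUjej   [S -> b b U]
bbjbbUjej => bbjbbijej   [U -> i]

S=>Sj=>bbUj=>bbjSej=>bbjSjej=>bbjbbUjej=>bbjbbijej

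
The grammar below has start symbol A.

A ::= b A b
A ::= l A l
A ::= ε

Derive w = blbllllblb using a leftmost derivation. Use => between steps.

A => bAb   [A ::= b A b]
bAb => blAlb   [A ::= l A l]
blAlb => blbAblb   [A ::= b A b]
blbAblb => blblAlblb   [A ::= l A l]
blblAlblb => blbllAllblb   [A ::= l A l]
blbllAllblb => blbllllblb   [A ::= ε]

A => bAb => blAlb => blbAblb => blblAlblb => blbllAllblb => blbllllblb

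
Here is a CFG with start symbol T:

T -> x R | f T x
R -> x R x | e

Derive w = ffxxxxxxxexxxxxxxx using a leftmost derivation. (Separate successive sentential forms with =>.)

T => fTx   [T -> f T x]
fTx => ffTxx   [T -> f T x]
ffTxx => ffxRxx   [T -> x R]
ffxRxx => ffxxRxxx   [R -> x R x]
ffxxRxxx => ffxxxRxxxx   [R -> x R x]
ffxxxRxxxx => ffxxxxRxxxxx   [R -> x R x]
ffxxxxRxxxxx => ffxxxxxRxxxxxx   [R -> x R x]
ffxxxxxRxxxxxx => ffxxxxxxRxxxxxxx   [R -> x R x]
ffxxxxxxRxxxxxxx => ffxxxxxxxRxxxxxxxx   [R -> x R x]
ffxxxxxxxRxxxxxxxx => ffxxxxxxxexxxxxxxx   [R -> e]

T => fTx => ffTxx => ffxRxx => ffxxRxxx => ffxxxRxxxx => ffxxxxRxxxxx => ffxxxxxRxxxxxx => ffxxxxxxRxxxxxxx => ffxxxxxxxRxxxxxxxx => ffxxxxxxxexxxxxxxx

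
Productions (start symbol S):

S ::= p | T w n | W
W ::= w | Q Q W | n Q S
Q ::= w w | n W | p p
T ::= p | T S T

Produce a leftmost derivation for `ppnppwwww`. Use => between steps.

S => W => QQW => ppQW => ppnWW => ppnQQWW => ppnppQWW => ppnppwwWW => ppnppwwwW => ppnppwwww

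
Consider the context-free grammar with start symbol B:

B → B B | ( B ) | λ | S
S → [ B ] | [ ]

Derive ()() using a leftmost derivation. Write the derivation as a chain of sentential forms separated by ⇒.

B ⇒ BB   [B → B B]
BB ⇒ (B)B   [B → ( B )]
(B)B ⇒ ()B   [B → λ]
()B ⇒ ()BB   [B → B B]
()BB ⇒ ()BBB   [B → B B]
()BBB ⇒ ()(B)BB   [B → ( B )]
()(B)BB ⇒ ()()BB   [B → λ]
()()BB ⇒ ()()B   [B → λ]
()()B ⇒ ()()   [B → λ]

B ⇒ BB ⇒ (B)B ⇒ ()B ⇒ ()BB ⇒ ()BBB ⇒ ()(B)BB ⇒ ()()BB ⇒ ()()B ⇒ ()()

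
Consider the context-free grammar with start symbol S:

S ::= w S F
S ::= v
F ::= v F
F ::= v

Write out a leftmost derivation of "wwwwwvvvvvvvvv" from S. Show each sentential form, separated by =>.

S => wSF   [S ::= w S F]
wSF => wwSFF   [S ::= w S F]
wwSFF => wwwSFFF   [S ::= w S F]
wwwSFFF => wwwwSFFFF   [S ::= w S F]
wwwwSFFFF => wwwwwSFFFFF   [S ::= w S F]
wwwwwSFFFFF => wwwwwvFFFFF   [S ::= v]
wwwwwvFFFFF => wwwwwvvFFFFF   [F ::= v F]
wwwwwvvFFFFF => wwwwwvvvFFFF   [F ::= v]
wwwwwvvvFFFF => wwwwwvvvvFFFF   [F ::= v F]
wwwwwvvvvFFFF => wwwwwvvvvvFFF   [F ::= v]
wwwwwvvvvvFFF => wwwwwvvvvvvFF   [F ::= v]
wwwwwvvvvvvFF => wwwwwvvvvvvvF   [F ::= v]
wwwwwvvvvvvvF => wwwwwvvvvvvvvF   [F ::= v F]
wwwwwvvvvvvvvF => wwwwwvvvvvvvvv   [F ::= v]

S => wSF => wwSFF => wwwSFFF => wwwwSFFFF => wwwwwSFFFFF => wwwwwvFFFFF => wwwwwvvFFFFF => wwwwwvvvFFFF => wwwwwvvvvFFFF => wwwwwvvvvvFFF => wwwwwvvvvvvFF => wwwwwvvvvvvvF => wwwwwvvvvvvvvF => wwwwwvvvvvvvvv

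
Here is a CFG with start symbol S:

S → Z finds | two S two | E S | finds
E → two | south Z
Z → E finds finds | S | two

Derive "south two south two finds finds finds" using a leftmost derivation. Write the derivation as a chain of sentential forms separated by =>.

S => E S => south Z S => south two S => south two E S => south two south Z S => south two south E finds finds S => south two south two finds finds S => south two south two finds finds finds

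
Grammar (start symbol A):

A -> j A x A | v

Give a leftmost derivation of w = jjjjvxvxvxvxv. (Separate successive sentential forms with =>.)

A=>jAxA=>jjAxAxA=>jjjAxAxAxA=>jjjjAxAxAxAxA=>jjjjvxAxAxAxA=>jjjjvxvxAxAxA=>jjjjvxvxvxAxA=>jjjjvxvxvxvxA=>jjjjvxvxvxvxv

A => jAxA   [A -> j A x A]
jAxA => jjAxAxA   [A -> j A x A]
jjAxAxA => jjjAxAxAxA   [A -> j A x A]
jjjAxAxAxA => jjjjAxAxAxAxA   [A -> j A x A]
jjjjAxAxAxAxA => jjjjvxAxAxAxA   [A -> v]
jjjjvxAxAxAxA => jjjjvxvxAxAxA   [A -> v]
jjjjvxvxAxAxA => jjjjvxvxvxAxA   [A -> v]
jjjjvxvxvxAxA => jjjjvxvxvxvxA   [A -> v]
jjjjvxvxvxvxA => jjjjvxvxvxvxv   [A -> v]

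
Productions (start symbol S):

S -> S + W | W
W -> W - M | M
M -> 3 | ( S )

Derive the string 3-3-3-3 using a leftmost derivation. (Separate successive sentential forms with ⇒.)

S ⇒ W   [S -> W]
W ⇒ W-M   [W -> W - M]
W-M ⇒ W-M-M   [W -> W - M]
W-M-M ⇒ W-M-M-M   [W -> W - M]
W-M-M-M ⇒ M-M-M-M   [W -> M]
M-M-M-M ⇒ 3-M-M-M   [M -> 3]
3-M-M-M ⇒ 3-3-M-M   [M -> 3]
3-3-M-M ⇒ 3-3-3-M   [M -> 3]
3-3-3-M ⇒ 3-3-3-3   [M -> 3]

S⇒W⇒W-M⇒W-M-M⇒W-M-M-M⇒M-M-M-M⇒3-M-M-M⇒3-3-M-M⇒3-3-3-M⇒3-3-3-3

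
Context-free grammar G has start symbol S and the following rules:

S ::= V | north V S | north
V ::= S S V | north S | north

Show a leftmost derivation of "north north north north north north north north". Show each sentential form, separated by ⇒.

S ⇒ north V S ⇒ north S S V S ⇒ north north S V S ⇒ north north north V S V S ⇒ north north north north S S V S ⇒ north north north north north S V S ⇒ north north north north north north V S ⇒ north north north north north north north S ⇒ north north north north north north north north

S ⇒ north V S   [S ::= north V S]
north V S ⇒ north S S V S   [V ::= S S V]
north S S V S ⇒ north north S V S   [S ::= north]
north north S V S ⇒ north north north V S V S   [S ::= north V S]
north north north V S V S ⇒ north north north north S S V S   [V ::= north S]
north north north north S S V S ⇒ north north north north north S V S   [S ::= north]
north north north north north S V S ⇒ north north north north north north V S   [S ::= north]
north north north north north north V S ⇒ north north north north north north north S   [V ::= north]
north north north north north north north S ⇒ north north north north north north north north   [S ::= north]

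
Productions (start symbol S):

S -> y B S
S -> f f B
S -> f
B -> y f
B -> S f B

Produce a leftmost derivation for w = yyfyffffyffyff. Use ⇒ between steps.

S ⇒ yBS ⇒ yyfS ⇒ yyfyBS ⇒ yyfySfBS ⇒ yyfyffBfBS ⇒ yyfyffSfBfBS ⇒ yyfyffffBfBS ⇒ yyfyffffyffBS ⇒ yyfyffffyffyfS ⇒ yyfyffffyffyff

S ⇒ yBS   [S -> y B S]
yBS ⇒ yyfS   [B -> y f]
yyfS ⇒ yyfyBS   [S -> y B S]
yyfyBS ⇒ yyfySfBS   [B -> S f B]
yyfySfBS ⇒ yyfyffBfBS   [S -> f f B]
yyfyffBfBS ⇒ yyfyffSfBfBS   [B -> S f B]
yyfyffSfBfBS ⇒ yyfyffffBfBS   [S -> f]
yyfyffffBfBS ⇒ yyfyffffyffBS   [B -> y f]
yyfyffffyffBS ⇒ yyfyffffyffyfS   [B -> y f]
yyfyffffyffyfS ⇒ yyfyffffyffyff   [S -> f]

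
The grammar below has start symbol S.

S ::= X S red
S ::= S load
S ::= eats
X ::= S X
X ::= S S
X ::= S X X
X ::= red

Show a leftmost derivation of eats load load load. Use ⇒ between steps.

S ⇒ S load   [S ::= S load]
S load ⇒ S load load   [S ::= S load]
S load load ⇒ S load load load   [S ::= S load]
S load load load ⇒ eats load load load   [S ::= eats]

S ⇒ S load ⇒ S load load ⇒ S load load load ⇒ eats load load load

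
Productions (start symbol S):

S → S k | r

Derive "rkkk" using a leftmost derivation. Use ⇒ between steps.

S ⇒ Sk   [S → S k]
Sk ⇒ Skk   [S → S k]
Skk ⇒ Skkk   [S → S k]
Skkk ⇒ rkkk   [S → r]

S ⇒ Sk ⇒ Skk ⇒ Skkk ⇒ rkkk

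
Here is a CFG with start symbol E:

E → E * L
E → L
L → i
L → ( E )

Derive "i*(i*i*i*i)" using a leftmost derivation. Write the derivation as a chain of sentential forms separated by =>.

E => E*L   [E → E * L]
E*L => L*L   [E → L]
L*L => i*L   [L → i]
i*L => i*(E)   [L → ( E )]
i*(E) => i*(E*L)   [E → E * L]
i*(E*L) => i*(E*L*L)   [E → E * L]
i*(E*L*L) => i*(E*L*L*L)   [E → E * L]
i*(E*L*L*L) => i*(L*L*L*L)   [E → L]
i*(L*L*L*L) => i*(i*L*L*L)   [L → i]
i*(i*L*L*L) => i*(i*i*L*L)   [L → i]
i*(i*i*L*L) => i*(i*i*i*L)   [L → i]
i*(i*i*i*L) => i*(i*i*i*i)   [L → i]

E => E*L => L*L => i*L => i*(E) => i*(E*L) => i*(E*L*L) => i*(E*L*L*L) => i*(L*L*L*L) => i*(i*L*L*L) => i*(i*i*L*L) => i*(i*i*i*L) => i*(i*i*i*i)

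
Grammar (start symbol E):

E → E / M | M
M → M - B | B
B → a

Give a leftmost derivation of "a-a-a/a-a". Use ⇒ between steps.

E⇒E/M⇒M/M⇒M-B/M⇒M-B-B/M⇒B-B-B/M⇒a-B-B/M⇒a-a-B/M⇒a-a-a/M⇒a-a-a/M-B⇒a-a-a/B-B⇒a-a-a/a-B⇒a-a-a/a-a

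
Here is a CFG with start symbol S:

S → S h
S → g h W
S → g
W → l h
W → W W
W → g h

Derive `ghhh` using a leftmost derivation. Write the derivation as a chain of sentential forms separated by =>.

S=>Sh=>Shh=>Shhh=>ghhh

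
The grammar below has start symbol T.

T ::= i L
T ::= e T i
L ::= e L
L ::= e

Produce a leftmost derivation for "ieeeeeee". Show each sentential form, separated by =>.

T=>iL=>ieL=>ieeL=>ieeeL=>ieeeeL=>ieeeeeL=>ieeeeeeL=>ieeeeeee

T => iL   [T ::= i L]
iL => ieL   [L ::= e L]
ieL => ieeL   [L ::= e L]
ieeL => ieeeL   [L ::= e L]
ieeeL => ieeeeL   [L ::= e L]
ieeeeL => ieeeeeL   [L ::= e L]
ieeeeeL => ieeeeeeL   [L ::= e L]
ieeeeeeL => ieeeeeee   [L ::= e]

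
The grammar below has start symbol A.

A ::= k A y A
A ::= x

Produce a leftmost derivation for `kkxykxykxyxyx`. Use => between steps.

A => kAyA => kkAyAyA => kkxyAyA => kkxykAyAyA => kkxykxyAyA => kkxykxykAyAyA => kkxykxykxyAyA => kkxykxykxyxyA => kkxykxykxyxyx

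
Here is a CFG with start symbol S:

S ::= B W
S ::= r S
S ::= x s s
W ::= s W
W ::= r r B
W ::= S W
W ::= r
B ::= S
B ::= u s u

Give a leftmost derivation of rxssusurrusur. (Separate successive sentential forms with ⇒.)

S ⇒ BW ⇒ SW ⇒ rSW ⇒ rxssW ⇒ rxssSW ⇒ rxssBWW ⇒ rxssusuWW ⇒ rxssusurrBW ⇒ rxssusurrusuW ⇒ rxssusurrusur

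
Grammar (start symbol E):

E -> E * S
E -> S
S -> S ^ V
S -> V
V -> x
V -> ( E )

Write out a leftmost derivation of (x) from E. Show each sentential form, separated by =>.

E => S => V => (E) => (S) => (V) => (x)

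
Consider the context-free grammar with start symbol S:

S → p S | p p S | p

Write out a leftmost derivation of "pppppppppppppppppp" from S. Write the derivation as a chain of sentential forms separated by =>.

S => ppS => ppppS => ppppppS => ppppppppS => ppppppppppS => ppppppppppppS => pppppppppppppS => pppppppppppppppS => pppppppppppppppppS => pppppppppppppppppp

S => ppS   [S → p p S]
ppS => ppppS   [S → p p S]
ppppS => ppppppS   [S → p p S]
ppppppS => ppppppppS   [S → p p S]
ppppppppS => ppppppppppS   [S → p p S]
ppppppppppS => ppppppppppppS   [S → p p S]
ppppppppppppS => pppppppppppppS   [S → p S]
pppppppppppppS => pppppppppppppppS   [S → p p S]
pppppppppppppppS => pppppppppppppppppS   [S → p p S]
pppppppppppppppppS => pppppppppppppppppp   [S → p]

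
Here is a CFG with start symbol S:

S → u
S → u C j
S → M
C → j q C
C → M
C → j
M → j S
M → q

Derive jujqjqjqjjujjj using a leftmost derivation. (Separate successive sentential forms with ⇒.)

S ⇒ M   [S → M]
M ⇒ jS   [M → j S]
jS ⇒ juCj   [S → u C j]
juCj ⇒ jujqCj   [C → j q C]
jujqCj ⇒ jujqjqCj   [C → j q C]
jujqjqCj ⇒ jujqjqjqCj   [C → j q C]
jujqjqjqCj ⇒ jujqjqjqMj   [C → M]
jujqjqjqMj ⇒ jujqjqjqjSj   [M → j S]
jujqjqjqjSj ⇒ jujqjqjqjMj   [S → M]
jujqjqjqjMj ⇒ jujqjqjqjjSj   [M → j S]
jujqjqjqjjSj ⇒ jujqjqjqjjuCjj   [S → u C j]
jujqjqjqjjuCjj ⇒ jujqjqjqjjujjj   [C → j]

S ⇒ M ⇒ jS ⇒ juCj ⇒ jujqCj ⇒ jujqjqCj ⇒ jujqjqjqCj ⇒ jujqjqjqMj ⇒ jujqjqjqjSj ⇒ jujqjqjqjMj ⇒ jujqjqjqjjSj ⇒ jujqjqjqjjuCjj ⇒ jujqjqjqjjujjj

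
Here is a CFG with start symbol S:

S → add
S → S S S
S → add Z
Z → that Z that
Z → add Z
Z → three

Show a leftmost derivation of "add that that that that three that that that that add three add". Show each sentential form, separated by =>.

S => S S S => add Z S S => add that Z that S S => add that that Z that that S S => add that that that Z that that that S S => add that that that that Z that that that that S S => add that that that that three that that that that S S => add that that that that three that that that that add Z S => add that that that that three that that that that add three S => add that that that that three that that that that add three add

S => S S S   [S → S S S]
S S S => add Z S S   [S → add Z]
add Z S S => add that Z that S S   [Z → that Z that]
add that Z that S S => add that that Z that that S S   [Z → that Z that]
add that that Z that that S S => add that that that Z that that that S S   [Z → that Z that]
add that that that Z that that that S S => add that that that that Z that that that that S S   [Z → that Z that]
add that that that that Z that that that that S S => add that that that that three that that that that S S   [Z → three]
add that that that that three that that that that S S => add that that that that three that that that that add Z S   [S → add Z]
add that that that that three that that that that add Z S => add that that that that three that that that that add three S   [Z → three]
add that that that that three that that that that add three S => add that that that that three that that that that add three add   [S → add]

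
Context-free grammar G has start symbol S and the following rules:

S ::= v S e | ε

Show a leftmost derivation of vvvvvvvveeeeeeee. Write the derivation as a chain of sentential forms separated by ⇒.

S⇒vSe⇒vvSee⇒vvvSeee⇒vvvvSeeee⇒vvvvvSeeeee⇒vvvvvvSeeeeee⇒vvvvvvvSeeeeeee⇒vvvvvvvvSeeeeeeee⇒vvvvvvvveeeeeeee

S ⇒ vSe   [S ::= v S e]
vSe ⇒ vvSee   [S ::= v S e]
vvSee ⇒ vvvSeee   [S ::= v S e]
vvvSeee ⇒ vvvvSeeee   [S ::= v S e]
vvvvSeeee ⇒ vvvvvSeeeee   [S ::= v S e]
vvvvvSeeeee ⇒ vvvvvvSeeeeee   [S ::= v S e]
vvvvvvSeeeeee ⇒ vvvvvvvSeeeeeee   [S ::= v S e]
vvvvvvvSeeeeeee ⇒ vvvvvvvvSeeeeeeee   [S ::= v S e]
vvvvvvvvSeeeeeeee ⇒ vvvvvvvveeeeeeee   [S ::= ε]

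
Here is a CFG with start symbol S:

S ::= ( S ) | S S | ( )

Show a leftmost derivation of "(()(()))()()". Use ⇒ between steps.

S⇒SS⇒SSS⇒(S)SS⇒(SS)SS⇒(()S)SS⇒(()(S))SS⇒(()(()))SS⇒(()(()))()S⇒(()(()))()()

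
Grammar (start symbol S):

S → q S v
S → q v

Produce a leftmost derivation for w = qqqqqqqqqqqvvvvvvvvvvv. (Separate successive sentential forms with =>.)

S=>qSv=>qqSvv=>qqqSvvv=>qqqqSvvvv=>qqqqqSvvvvv=>qqqqqqSvvvvvv=>qqqqqqqSvvvvvvv=>qqqqqqqqSvvvvvvvv=>qqqqqqqqqSvvvvvvvvv=>qqqqqqqqqqSvvvvvvvvvv=>qqqqqqqqqqqvvvvvvvvvvv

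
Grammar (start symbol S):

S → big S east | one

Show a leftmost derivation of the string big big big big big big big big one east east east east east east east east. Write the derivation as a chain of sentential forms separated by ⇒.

S ⇒ big S east   [S → big S east]
big S east ⇒ big big S east east   [S → big S east]
big big S east east ⇒ big big big S east east east   [S → big S east]
big big big S east east east ⇒ big big big big S east east east east   [S → big S east]
big big big big S east east east east ⇒ big big big big big S east east east east east   [S → big S east]
big big big big big S east east east east east ⇒ big big big big big big S east east east east east east   [S → big S east]
big big big big big big S east east east east east east ⇒ big big big big big big big S east east east east east east east   [S → big S east]
big big big big big big big S east east east east east east east ⇒ big big big big big big big big S east east east east east east east east   [S → big S east]
big big big big big big big big S east east east east east east east east ⇒ big big big big big big big big one east east east east east east east east   [S → one]

S ⇒ big S east ⇒ big big S east east ⇒ big big big S east east east ⇒ big big big big S east east east east ⇒ big big big big big S east east east east east ⇒ big big big big big big S east east east east east east ⇒ big big big big big big big S east east east east east east east ⇒ big big big big big big big big S east east east east east east east east ⇒ big big big big big big big big one east east east east east east east east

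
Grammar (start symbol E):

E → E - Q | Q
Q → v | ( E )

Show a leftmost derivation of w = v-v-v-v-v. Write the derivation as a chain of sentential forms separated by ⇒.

E ⇒ E-Q ⇒ E-Q-Q ⇒ E-Q-Q-Q ⇒ E-Q-Q-Q-Q ⇒ Q-Q-Q-Q-Q ⇒ v-Q-Q-Q-Q ⇒ v-v-Q-Q-Q ⇒ v-v-v-Q-Q ⇒ v-v-v-v-Q ⇒ v-v-v-v-v

E ⇒ E-Q   [E → E - Q]
E-Q ⇒ E-Q-Q   [E → E - Q]
E-Q-Q ⇒ E-Q-Q-Q   [E → E - Q]
E-Q-Q-Q ⇒ E-Q-Q-Q-Q   [E → E - Q]
E-Q-Q-Q-Q ⇒ Q-Q-Q-Q-Q   [E → Q]
Q-Q-Q-Q-Q ⇒ v-Q-Q-Q-Q   [Q → v]
v-Q-Q-Q-Q ⇒ v-v-Q-Q-Q   [Q → v]
v-v-Q-Q-Q ⇒ v-v-v-Q-Q   [Q → v]
v-v-v-Q-Q ⇒ v-v-v-v-Q   [Q → v]
v-v-v-v-Q ⇒ v-v-v-v-v   [Q → v]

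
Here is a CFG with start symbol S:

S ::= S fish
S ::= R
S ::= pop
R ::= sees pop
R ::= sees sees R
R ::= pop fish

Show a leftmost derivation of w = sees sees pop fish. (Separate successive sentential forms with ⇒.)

S ⇒ R   [S ::= R]
R ⇒ sees sees R   [R ::= sees sees R]
sees sees R ⇒ sees sees pop fish   [R ::= pop fish]

S ⇒ R ⇒ sees sees R ⇒ sees sees pop fish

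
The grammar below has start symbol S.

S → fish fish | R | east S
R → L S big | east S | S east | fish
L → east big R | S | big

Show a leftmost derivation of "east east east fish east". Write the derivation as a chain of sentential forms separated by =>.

S => east S => east east S => east east R => east east S east => east east east S east => east east east R east => east east east fish east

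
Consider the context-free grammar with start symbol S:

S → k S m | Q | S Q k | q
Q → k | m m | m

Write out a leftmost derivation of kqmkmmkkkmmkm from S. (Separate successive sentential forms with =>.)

S => kSm => kSQkm => kSQkQkm => kSQkQkQkm => kSQkQkQkQkm => kqQkQkQkQkm => kqmkQkQkQkm => kqmkmmkQkQkm => kqmkmmkkkQkm => kqmkmmkkkmmkm

S => kSm   [S → k S m]
kSm => kSQkm   [S → S Q k]
kSQkm => kSQkQkm   [S → S Q k]
kSQkQkm => kSQkQkQkm   [S → S Q k]
kSQkQkQkm => kSQkQkQkQkm   [S → S Q k]
kSQkQkQkQkm => kqQkQkQkQkm   [S → q]
kqQkQkQkQkm => kqmkQkQkQkm   [Q → m]
kqmkQkQkQkm => kqmkmmkQkQkm   [Q → m m]
kqmkmmkQkQkm => kqmkmmkkkQkm   [Q → k]
kqmkmmkkkQkm => kqmkmmkkkmmkm   [Q → m m]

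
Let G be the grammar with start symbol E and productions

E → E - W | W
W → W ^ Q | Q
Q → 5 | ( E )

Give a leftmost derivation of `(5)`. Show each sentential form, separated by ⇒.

E ⇒ W   [E → W]
W ⇒ Q   [W → Q]
Q ⇒ (E)   [Q → ( E )]
(E) ⇒ (W)   [E → W]
(W) ⇒ (Q)   [W → Q]
(Q) ⇒ (5)   [Q → 5]

E ⇒ W ⇒ Q ⇒ (E) ⇒ (W) ⇒ (Q) ⇒ (5)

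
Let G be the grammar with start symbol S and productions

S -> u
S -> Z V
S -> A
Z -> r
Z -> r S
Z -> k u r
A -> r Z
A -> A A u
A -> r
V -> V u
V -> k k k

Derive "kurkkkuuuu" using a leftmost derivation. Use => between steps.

S => ZV => kurV => kurVu => kurVuu => kurVuuu => kurVuuuu => kurkkkuuuu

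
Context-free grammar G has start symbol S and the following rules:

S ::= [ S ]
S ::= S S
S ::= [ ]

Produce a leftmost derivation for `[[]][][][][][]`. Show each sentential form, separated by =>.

S => SS => SSS => SSSS => SSSSS => SSSSSS => [S]SSSSS => [[]]SSSSS => [[]][]SSSS => [[]][][]SSS => [[]][][][]SS => [[]][][][][]S => [[]][][][][][]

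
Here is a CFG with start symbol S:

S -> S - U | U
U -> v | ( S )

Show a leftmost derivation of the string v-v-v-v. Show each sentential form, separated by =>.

S=>S-U=>S-U-U=>S-U-U-U=>U-U-U-U=>v-U-U-U=>v-v-U-U=>v-v-v-U=>v-v-v-v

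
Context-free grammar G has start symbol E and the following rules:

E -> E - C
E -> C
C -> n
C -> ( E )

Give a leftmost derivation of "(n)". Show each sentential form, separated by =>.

E => C   [E -> C]
C => (E)   [C -> ( E )]
(E) => (C)   [E -> C]
(C) => (n)   [C -> n]

E => C => (E) => (C) => (n)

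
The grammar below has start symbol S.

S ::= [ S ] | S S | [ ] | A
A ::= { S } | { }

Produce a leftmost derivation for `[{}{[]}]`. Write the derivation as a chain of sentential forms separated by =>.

S=>[S]=>[SS]=>[AS]=>[{}S]=>[{}A]=>[{}{S}]=>[{}{[]}]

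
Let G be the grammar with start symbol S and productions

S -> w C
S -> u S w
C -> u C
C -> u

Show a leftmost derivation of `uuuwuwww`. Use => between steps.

S => uSw   [S -> u S w]
uSw => uuSww   [S -> u S w]
uuSww => uuuSwww   [S -> u S w]
uuuSwww => uuuwCwww   [S -> w C]
uuuwCwww => uuuwuwww   [C -> u]

S => uSw => uuSww => uuuSwww => uuuwCwww => uuuwuwww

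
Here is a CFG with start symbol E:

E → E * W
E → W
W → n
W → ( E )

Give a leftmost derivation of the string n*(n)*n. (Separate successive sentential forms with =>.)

E => E*W => E*W*W => W*W*W => n*W*W => n*(E)*W => n*(W)*W => n*(n)*W => n*(n)*n

E => E*W   [E → E * W]
E*W => E*W*W   [E → E * W]
E*W*W => W*W*W   [E → W]
W*W*W => n*W*W   [W → n]
n*W*W => n*(E)*W   [W → ( E )]
n*(E)*W => n*(W)*W   [E → W]
n*(W)*W => n*(n)*W   [W → n]
n*(n)*W => n*(n)*n   [W → n]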